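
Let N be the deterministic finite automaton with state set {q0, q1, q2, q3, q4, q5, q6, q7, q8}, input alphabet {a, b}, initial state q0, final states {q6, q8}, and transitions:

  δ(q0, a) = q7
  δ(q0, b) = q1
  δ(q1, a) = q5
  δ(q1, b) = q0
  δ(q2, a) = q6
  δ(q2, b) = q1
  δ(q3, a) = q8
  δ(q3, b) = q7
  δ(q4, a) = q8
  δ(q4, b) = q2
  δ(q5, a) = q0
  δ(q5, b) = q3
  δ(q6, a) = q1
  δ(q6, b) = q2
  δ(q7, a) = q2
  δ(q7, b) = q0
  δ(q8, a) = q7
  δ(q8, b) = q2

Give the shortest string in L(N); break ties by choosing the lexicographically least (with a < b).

aaa

A breadth-first search from q0 reaches an accepting state first via the path q0 → q7 → q2 → q6 on input aaa.
No string of length < 3 is accepted (BFS exhausts all shorter strings without reaching an accepting state), and aaa is the lexicographically least accepting string of length 3.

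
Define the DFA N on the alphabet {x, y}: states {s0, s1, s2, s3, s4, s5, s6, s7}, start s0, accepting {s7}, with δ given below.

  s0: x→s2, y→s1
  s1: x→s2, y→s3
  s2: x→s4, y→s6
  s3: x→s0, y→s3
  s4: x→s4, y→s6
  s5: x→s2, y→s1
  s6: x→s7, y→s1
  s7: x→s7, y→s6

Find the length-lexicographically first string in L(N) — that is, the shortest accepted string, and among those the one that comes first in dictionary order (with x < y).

xyx

A breadth-first search from s0 reaches an accepting state first via the path s0 → s2 → s6 → s7 on input xyx.
No string of length < 3 is accepted (BFS exhausts all shorter strings without reaching an accepting state), and xyx is the lexicographically least accepting string of length 3.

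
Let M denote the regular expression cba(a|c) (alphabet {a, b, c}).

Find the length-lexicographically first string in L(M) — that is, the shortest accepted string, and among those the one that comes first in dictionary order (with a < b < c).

cbaa

By inspection of the expression, no string of length less than 4 matches, and cbaa is the lexicographically first match of length 4.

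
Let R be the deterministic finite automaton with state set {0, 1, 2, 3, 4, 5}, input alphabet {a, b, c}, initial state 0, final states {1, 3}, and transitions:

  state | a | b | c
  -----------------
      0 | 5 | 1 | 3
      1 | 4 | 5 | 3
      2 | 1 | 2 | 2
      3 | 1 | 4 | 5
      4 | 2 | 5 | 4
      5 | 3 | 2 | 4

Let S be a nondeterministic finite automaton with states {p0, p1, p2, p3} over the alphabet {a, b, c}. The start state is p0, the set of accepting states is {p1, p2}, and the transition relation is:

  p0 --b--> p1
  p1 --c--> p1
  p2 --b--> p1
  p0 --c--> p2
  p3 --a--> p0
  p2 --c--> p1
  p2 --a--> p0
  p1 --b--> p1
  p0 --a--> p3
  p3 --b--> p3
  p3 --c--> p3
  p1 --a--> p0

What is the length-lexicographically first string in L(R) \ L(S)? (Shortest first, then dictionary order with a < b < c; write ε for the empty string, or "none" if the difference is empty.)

The string aa is accepted by R but not by S.
No shorter string lies in the difference, and aa is the lexicographically first length-2 string in L(R) \ L(S).

aa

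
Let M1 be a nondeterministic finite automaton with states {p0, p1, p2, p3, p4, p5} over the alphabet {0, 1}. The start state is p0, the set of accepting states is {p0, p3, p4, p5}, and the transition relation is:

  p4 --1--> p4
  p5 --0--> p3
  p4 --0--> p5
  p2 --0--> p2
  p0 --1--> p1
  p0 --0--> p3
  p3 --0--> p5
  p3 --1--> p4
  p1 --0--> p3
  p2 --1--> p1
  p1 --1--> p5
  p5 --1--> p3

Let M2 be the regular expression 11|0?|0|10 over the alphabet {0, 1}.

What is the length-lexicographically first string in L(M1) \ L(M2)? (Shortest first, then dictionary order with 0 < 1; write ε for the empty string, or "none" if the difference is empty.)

00

The string 00 is accepted by M1 but not by M2.
No shorter string lies in the difference, and 00 is the lexicographically first length-2 string in L(M1) \ L(M2).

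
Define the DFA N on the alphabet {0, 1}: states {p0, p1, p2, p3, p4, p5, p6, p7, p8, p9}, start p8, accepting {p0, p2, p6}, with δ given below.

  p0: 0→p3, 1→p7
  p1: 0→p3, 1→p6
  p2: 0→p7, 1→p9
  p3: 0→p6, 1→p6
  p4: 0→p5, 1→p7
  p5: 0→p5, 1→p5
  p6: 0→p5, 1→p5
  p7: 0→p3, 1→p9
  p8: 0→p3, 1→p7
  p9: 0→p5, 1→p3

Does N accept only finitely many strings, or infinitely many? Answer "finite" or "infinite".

finite

The useful states (reachable from p8 and able to reach an accepting state) are {p3, p6, p7, p8, p9}.
Restricted to these states the transition graph has no cycle, so every accepting path has bounded length and L is finite.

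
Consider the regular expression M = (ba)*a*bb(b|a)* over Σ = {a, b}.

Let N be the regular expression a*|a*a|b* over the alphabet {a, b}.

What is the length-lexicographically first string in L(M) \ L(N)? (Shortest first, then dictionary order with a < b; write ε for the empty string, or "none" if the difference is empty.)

The string abb is accepted by M but not by N.
No shorter string lies in the difference, and abb is the lexicographically first length-3 string in L(M) \ L(N).

abb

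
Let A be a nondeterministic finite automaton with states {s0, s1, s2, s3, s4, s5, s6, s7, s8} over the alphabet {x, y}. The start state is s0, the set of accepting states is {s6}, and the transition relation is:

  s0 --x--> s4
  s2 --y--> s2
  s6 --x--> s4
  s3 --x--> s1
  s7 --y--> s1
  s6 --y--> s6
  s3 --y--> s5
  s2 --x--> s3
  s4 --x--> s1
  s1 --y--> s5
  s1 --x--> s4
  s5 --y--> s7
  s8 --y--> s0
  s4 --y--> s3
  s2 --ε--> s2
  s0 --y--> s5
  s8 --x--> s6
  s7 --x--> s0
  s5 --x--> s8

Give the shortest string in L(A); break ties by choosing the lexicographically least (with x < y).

yxx

A breadth-first search from s0 reaches an accepting state first via the path s0 → s5 → s8 → s6 on input yxx.
No string of length < 3 is accepted (BFS exhausts all shorter strings without reaching an accepting state), and yxx is the lexicographically least accepting string of length 3.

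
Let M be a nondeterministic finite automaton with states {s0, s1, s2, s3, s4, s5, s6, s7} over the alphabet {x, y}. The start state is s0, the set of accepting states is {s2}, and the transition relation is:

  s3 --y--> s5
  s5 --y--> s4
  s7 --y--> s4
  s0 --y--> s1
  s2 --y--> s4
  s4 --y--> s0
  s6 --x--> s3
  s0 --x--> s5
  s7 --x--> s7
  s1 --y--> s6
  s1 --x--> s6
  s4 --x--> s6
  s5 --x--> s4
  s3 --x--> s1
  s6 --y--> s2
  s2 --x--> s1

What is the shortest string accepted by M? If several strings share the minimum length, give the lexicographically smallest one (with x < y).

yxy

A breadth-first search from s0 reaches an accepting state first via the path s0 → s1 → s6 → s2 on input yxy.
No string of length < 3 is accepted (BFS exhausts all shorter strings without reaching an accepting state), and yxy is the lexicographically least accepting string of length 3.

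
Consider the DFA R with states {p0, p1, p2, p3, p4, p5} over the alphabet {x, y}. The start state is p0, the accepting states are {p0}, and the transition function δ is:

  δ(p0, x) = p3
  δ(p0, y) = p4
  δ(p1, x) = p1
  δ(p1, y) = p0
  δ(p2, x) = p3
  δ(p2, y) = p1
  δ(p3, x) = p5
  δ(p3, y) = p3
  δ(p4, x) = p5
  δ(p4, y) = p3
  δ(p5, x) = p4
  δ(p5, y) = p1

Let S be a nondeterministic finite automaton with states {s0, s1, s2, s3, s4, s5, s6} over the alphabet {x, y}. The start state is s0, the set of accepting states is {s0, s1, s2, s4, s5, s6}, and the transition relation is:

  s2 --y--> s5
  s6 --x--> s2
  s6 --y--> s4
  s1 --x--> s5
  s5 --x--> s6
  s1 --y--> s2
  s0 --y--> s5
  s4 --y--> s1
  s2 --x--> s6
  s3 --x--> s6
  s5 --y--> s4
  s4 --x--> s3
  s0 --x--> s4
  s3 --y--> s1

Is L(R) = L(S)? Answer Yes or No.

The string x is accepted by S but rejected by R.
So L(R) ≠ L(S).

No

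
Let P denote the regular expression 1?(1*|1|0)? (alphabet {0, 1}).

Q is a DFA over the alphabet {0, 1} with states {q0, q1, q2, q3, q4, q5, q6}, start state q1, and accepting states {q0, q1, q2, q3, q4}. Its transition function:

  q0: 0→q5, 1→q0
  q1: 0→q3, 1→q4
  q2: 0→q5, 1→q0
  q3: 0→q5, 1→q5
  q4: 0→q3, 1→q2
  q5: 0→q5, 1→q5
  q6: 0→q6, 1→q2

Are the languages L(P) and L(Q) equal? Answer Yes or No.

Yes

Converting the expression P to a DFA (subset construction, then merging equivalent states) gives the minimal DFA with states {p0, p1, p2, p3, p4}, start state p0, accepting states {p0, p1, p2, p4} and transitions p0: 0→p1, 1→p2; p1: 0→p3, 1→p3; p2: 0→p1, 1→p4; p3: 0→p3, 1→p3; p4: 0→p3, 1→p4.
Exploring the product automaton P × Q from the start pair (p0, q1), following both machines on each input symbol, reaches 6 state pairs: (p0, q1), (p1, q3), (p2, q4), (p3, q5), (p4, q2), (p4, q0).
P accepts in {p0, p1, p2, p4} and Q accepts in {q0, q1, q2, q3, q4}. In every reachable pair the two components are either both accepting — (p0, q1), (p1, q3), (p2, q4), (p4, q2), (p4, q0) — or both non-accepting, so no string is accepted by exactly one of the machines: L(P) \ L(Q) and L(Q) \ L(P) are both empty.
Hence every string is accepted by P iff it is accepted by Q, and the two languages coincide.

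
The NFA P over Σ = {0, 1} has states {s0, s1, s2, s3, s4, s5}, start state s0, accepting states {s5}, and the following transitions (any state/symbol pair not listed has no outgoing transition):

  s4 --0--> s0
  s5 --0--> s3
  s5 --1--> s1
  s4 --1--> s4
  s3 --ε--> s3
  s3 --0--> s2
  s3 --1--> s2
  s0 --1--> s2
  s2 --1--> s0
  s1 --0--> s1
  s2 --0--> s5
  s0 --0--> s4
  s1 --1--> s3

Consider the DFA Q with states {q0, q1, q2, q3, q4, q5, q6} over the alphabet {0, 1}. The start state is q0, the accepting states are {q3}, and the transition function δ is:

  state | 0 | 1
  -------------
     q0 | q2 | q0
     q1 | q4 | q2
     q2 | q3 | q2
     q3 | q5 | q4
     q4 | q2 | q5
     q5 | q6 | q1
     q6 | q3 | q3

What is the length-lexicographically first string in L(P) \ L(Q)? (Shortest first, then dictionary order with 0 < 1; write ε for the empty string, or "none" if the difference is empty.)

10

The string 10 is accepted by P but not by Q.
No shorter string lies in the difference, and 10 is the lexicographically first length-2 string in L(P) \ L(Q).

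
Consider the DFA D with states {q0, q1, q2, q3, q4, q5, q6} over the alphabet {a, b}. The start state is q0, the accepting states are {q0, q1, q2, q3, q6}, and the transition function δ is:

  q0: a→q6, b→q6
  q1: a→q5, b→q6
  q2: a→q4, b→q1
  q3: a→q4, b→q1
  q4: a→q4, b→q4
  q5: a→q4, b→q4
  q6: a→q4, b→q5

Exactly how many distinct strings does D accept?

3

The useful subgraph on states {q0, q6} is acyclic, so L(D) is finite; the longest accepting path visits 2 useful states, giving maximum string length 1.
Counting accepting paths from q0 by length: 1 of length 0, 2 of length 1. Total 3.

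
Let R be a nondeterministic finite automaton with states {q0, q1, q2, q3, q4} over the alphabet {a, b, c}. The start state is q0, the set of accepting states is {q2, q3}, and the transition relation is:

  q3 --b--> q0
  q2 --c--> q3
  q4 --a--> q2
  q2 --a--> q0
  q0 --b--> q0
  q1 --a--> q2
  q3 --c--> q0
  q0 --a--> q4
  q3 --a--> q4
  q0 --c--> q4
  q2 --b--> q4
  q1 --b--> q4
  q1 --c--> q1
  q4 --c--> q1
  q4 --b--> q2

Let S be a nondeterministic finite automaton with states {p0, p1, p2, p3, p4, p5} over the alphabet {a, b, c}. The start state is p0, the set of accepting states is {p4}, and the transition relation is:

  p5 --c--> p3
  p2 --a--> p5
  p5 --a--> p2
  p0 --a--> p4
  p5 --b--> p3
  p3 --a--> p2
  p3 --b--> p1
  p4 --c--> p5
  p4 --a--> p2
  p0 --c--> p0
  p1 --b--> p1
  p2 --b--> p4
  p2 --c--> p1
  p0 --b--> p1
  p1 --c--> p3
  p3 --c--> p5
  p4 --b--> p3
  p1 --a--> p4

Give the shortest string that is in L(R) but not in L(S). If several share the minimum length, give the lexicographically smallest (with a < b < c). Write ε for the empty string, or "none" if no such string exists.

aa

The string aa is accepted by R but not by S.
No shorter string lies in the difference, and aa is the lexicographically first length-2 string in L(R) \ L(S).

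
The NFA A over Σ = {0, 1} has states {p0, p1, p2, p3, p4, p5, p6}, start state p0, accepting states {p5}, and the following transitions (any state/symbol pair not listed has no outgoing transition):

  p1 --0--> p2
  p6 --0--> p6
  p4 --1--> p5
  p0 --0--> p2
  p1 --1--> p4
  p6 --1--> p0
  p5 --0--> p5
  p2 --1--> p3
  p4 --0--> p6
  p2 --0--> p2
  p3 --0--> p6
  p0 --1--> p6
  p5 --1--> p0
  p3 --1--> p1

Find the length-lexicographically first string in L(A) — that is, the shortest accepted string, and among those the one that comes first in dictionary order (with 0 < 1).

A breadth-first search from p0 reaches an accepting state first via the path p0 → p2 → p3 → p1 → p4 → p5 on input 01111.
No string of length < 5 is accepted (BFS exhausts all shorter strings without reaching an accepting state), and 01111 is the lexicographically least accepting string of length 5.

01111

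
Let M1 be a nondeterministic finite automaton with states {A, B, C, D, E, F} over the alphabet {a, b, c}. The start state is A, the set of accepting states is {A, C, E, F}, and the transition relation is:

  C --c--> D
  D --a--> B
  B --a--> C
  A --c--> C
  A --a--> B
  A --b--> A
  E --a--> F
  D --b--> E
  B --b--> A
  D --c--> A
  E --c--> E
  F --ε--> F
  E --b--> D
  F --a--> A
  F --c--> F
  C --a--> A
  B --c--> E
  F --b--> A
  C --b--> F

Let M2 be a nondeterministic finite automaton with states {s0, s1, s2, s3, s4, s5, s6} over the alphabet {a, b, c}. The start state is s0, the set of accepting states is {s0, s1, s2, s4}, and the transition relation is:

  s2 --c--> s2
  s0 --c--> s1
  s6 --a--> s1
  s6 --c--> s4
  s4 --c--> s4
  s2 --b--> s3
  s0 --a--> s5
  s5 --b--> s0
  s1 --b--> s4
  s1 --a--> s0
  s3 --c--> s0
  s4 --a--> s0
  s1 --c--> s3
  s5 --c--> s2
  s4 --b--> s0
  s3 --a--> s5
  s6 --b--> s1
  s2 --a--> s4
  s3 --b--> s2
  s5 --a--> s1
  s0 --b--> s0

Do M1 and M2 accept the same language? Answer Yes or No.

Yes

Exploring the product automaton M1 × M2 from the start pair (A, s0), following both machines on each input symbol, reaches 6 state pairs: (A, s0), (B, s5), (C, s1), (E, s2), (F, s4), (D, s3).
M1 accepts in {A, C, E, F} and M2 accepts in {s0, s1, s2, s4}. In every reachable pair the two components are either both accepting — (A, s0), (C, s1), (E, s2), (F, s4) — or both non-accepting, so no string is accepted by exactly one of the machines: L(M1) \ L(M2) and L(M2) \ L(M1) are both empty.
Hence every string is accepted by M1 iff it is accepted by M2, and the two languages coincide.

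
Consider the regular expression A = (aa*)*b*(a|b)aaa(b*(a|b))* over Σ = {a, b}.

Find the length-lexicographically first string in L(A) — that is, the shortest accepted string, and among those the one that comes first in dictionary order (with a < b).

By inspection of the expression, no string of length less than 4 matches, and aaaa is the lexicographically first match of length 4.

aaaa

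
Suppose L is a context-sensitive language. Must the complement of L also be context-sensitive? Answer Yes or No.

The context-sensitive languages are exactly NSPACE(n), and by the Immerman–Szelepcsényi theorem nondeterministic space classes (from log n up) are closed under complement.
So the context-sensitive languages are closed under complement.

Yes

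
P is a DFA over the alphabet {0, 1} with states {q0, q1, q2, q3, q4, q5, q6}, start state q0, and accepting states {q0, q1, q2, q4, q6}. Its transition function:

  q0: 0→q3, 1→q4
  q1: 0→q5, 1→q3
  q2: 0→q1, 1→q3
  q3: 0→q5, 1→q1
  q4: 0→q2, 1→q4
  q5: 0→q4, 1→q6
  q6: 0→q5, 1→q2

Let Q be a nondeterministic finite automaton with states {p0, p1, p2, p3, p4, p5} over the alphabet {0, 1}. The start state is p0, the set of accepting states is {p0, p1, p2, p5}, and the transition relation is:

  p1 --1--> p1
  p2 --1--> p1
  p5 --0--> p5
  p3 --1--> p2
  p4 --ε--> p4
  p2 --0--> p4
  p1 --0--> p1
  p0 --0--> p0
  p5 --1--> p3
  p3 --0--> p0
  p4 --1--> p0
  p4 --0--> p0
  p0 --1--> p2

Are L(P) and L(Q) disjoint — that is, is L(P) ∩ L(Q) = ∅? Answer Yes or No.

The empty string ε is accepted by both P and Q.
Hence L(P) ∩ L(Q) ≠ ∅.

No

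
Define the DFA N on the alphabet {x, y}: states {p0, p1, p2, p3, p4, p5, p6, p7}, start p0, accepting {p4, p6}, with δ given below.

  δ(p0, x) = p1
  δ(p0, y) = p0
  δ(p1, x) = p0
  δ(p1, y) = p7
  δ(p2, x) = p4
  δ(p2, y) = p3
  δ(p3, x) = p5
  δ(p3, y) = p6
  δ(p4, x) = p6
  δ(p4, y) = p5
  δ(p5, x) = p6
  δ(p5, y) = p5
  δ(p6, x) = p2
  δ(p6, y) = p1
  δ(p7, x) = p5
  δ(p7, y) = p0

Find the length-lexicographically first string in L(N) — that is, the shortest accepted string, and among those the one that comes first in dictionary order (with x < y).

A breadth-first search from p0 reaches an accepting state first via the path p0 → p1 → p7 → p5 → p6 on input xyxx.
No string of length < 4 is accepted (BFS exhausts all shorter strings without reaching an accepting state), and xyxx is the lexicographically least accepting string of length 4.

xyxx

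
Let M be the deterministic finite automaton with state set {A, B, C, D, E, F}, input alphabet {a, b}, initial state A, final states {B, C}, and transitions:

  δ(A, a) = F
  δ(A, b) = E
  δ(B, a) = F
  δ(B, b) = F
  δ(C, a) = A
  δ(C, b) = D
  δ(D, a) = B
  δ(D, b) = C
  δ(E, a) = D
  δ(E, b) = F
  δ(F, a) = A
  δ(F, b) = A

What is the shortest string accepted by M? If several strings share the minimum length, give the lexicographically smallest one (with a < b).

A breadth-first search from A reaches an accepting state first via the path A → E → D → B on input baa.
No string of length < 3 is accepted (BFS exhausts all shorter strings without reaching an accepting state), and baa is the lexicographically least accepting string of length 3.

baa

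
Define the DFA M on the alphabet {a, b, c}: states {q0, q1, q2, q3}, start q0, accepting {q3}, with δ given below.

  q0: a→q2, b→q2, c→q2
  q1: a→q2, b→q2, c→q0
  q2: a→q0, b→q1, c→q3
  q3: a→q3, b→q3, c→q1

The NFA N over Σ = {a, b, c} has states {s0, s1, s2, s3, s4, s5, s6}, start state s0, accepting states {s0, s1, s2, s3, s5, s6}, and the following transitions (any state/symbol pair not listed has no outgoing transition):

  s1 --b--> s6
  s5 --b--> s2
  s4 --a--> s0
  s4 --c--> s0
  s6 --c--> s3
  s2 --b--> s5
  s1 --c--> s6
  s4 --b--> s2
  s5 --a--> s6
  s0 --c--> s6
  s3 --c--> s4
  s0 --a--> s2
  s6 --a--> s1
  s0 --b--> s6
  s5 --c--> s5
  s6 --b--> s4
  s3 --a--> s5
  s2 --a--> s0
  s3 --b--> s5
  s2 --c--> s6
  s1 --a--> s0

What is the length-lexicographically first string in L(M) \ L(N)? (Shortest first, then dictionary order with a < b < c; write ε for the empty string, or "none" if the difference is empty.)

The string acb is accepted by M but not by N.
No shorter string lies in the difference, and acb is the lexicographically first length-3 string in L(M) \ L(N).

acb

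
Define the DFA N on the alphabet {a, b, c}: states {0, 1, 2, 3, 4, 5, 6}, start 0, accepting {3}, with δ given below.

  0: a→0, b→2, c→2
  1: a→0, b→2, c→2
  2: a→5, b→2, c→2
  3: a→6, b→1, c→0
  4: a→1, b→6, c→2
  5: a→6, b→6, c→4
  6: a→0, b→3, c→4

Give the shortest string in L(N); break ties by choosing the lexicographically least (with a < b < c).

A breadth-first search from 0 reaches an accepting state first via the path 0 → 2 → 5 → 6 → 3 on input baab.
No string of length < 4 is accepted (BFS exhausts all shorter strings without reaching an accepting state), and baab is the lexicographically least accepting string of length 4.

baab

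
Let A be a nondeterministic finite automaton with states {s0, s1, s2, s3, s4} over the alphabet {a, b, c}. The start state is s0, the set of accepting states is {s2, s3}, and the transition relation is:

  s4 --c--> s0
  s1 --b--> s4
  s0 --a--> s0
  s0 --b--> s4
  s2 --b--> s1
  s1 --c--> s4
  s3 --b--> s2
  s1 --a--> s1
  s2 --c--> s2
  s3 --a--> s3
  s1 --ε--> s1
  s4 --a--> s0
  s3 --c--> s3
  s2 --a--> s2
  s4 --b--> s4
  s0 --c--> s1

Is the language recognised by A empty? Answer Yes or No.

Yes

The states reachable from the start state are {s0, s1, s4}.
None of the accepting states {s2, s3} is reachable, so no string is accepted and L(A) = ∅.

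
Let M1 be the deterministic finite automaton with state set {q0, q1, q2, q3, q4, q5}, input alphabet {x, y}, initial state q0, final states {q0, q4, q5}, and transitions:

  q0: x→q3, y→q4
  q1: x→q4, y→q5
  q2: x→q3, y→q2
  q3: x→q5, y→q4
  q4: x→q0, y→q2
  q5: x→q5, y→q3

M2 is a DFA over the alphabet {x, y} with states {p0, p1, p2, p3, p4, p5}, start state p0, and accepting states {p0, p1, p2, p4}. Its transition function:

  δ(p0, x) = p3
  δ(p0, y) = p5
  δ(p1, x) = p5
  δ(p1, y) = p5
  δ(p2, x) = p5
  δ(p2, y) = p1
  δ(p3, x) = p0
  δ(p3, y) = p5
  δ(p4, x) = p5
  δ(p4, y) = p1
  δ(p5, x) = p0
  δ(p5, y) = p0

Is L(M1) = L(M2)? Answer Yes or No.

The string y is accepted by M1 but rejected by M2.
So L(M1) ≠ L(M2).

No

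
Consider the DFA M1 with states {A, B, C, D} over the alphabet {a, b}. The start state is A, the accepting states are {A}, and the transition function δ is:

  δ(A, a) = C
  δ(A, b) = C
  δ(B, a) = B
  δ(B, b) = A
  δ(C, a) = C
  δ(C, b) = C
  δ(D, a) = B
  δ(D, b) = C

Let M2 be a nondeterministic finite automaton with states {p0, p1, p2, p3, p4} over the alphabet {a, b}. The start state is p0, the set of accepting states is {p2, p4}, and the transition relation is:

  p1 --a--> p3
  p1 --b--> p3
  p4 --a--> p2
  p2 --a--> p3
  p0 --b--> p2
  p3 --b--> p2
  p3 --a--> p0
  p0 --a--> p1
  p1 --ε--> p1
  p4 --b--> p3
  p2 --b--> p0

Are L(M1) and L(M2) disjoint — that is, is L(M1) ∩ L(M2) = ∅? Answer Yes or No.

Exploring the product automaton M1 × M2 from the start pair (A, p0), following both machines on each input symbol, reaches 5 state pairs: (A, p0), (C, p1), (C, p2), (C, p3), (C, p0).
M1 accepts in {A} and M2 accepts in {p2, p4}; no reachable pair has both components accepting, so no string drives both machines to acceptance simultaneously and L(M1) ∩ L(M2) = ∅.
So no string is accepted by both, and the intersection is empty.

Yes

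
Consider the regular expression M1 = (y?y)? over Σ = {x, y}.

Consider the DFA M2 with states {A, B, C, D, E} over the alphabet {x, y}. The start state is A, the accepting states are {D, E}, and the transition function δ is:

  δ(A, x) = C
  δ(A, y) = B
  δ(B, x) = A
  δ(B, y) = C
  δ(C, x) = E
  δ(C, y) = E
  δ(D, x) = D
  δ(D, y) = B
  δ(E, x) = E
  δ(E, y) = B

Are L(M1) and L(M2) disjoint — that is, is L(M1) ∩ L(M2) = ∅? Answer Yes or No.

Converting the expression M1 to a DFA (subset construction, then merging equivalent states) gives the minimal DFA with states {r0, r1, r2, r3}, start state r0, accepting states {r0, r2, r3} and transitions r0: x→r1, y→r2; r1: x→r1, y→r1; r2: x→r1, y→r3; r3: x→r1, y→r1.
Exploring the product automaton M1 × M2 from the start pair (r0, A), following both machines on each input symbol, reaches 7 state pairs: (r0, A), (r1, C), (r2, B), (r1, E), (r1, A), (r3, C), (r1, B).
M1 accepts in {r0, r2, r3} and M2 accepts in {D, E}; no reachable pair has both components accepting, so no string drives both machines to acceptance simultaneously and L(M1) ∩ L(M2) = ∅.
So no string is accepted by both, and the intersection is empty.

Yes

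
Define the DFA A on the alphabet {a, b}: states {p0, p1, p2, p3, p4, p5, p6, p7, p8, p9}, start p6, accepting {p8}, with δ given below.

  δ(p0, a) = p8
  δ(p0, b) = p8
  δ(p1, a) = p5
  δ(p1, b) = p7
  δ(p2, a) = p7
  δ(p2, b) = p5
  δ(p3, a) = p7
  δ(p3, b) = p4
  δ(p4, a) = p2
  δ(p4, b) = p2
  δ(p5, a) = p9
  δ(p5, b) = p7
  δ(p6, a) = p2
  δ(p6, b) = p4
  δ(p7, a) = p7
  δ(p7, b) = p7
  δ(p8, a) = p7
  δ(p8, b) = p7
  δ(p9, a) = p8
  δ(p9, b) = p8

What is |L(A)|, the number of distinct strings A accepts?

6

The useful subgraph on states {p2, p4, p5, p6, p8, p9} is acyclic, so L(A) is finite; the longest accepting path visits 6 useful states, giving maximum string length 5.
Counting accepting paths from p6 by length: 2 of length 4, 4 of length 5. Total 6.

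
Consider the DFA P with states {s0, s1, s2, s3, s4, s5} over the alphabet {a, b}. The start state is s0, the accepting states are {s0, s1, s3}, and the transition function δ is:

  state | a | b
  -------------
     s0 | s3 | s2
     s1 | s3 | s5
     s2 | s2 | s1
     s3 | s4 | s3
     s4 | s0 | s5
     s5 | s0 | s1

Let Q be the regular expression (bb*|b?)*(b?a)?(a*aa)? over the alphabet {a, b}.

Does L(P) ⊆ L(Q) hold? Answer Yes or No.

No

The string ab is in L(P) but not in L(Q).
So L(P) ⊄ L(Q).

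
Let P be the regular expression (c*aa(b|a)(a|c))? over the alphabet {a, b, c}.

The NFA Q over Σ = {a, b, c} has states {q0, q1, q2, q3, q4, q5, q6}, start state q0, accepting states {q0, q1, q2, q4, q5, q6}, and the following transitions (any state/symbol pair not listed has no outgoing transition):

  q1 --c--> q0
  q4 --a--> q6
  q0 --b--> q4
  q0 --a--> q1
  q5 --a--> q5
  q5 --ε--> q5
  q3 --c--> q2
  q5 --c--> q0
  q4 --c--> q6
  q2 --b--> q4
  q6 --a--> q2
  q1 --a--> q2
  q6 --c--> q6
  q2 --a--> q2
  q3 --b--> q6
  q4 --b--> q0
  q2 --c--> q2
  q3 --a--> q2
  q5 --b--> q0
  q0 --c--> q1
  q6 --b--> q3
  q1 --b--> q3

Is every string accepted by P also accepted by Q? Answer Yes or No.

Converting the expression P to a DFA (subset construction, then merging equivalent states) gives the minimal DFA with states {p0, p1, p2, p3, p4, p5, p6}, start state p0, accepting states {p0, p6} and transitions p0: a→p1, b→p2, c→p3; p1: a→p4, b→p2, c→p2; p2: a→p2, b→p2, c→p2; p3: a→p1, b→p2, c→p3; p4: a→p5, b→p5, c→p2; p5: a→p6, b→p2, c→p6; p6: a→p2, b→p2, c→p2.
Exploring the product automaton P × Q from the start pair (p0, q0), following both machines on each input symbol, reaches 16 state pairs: (p0, q0), (p1, q1), (p2, q4), (p3, q1), (p4, q2), (p2, q3), (p2, q0), (p2, q6), (p1, q2), (p3, q0), (p5, q2), (p5, q4), (p2, q2), (p2, q1), (p6, q2), (p6, q6).
P accepts in {p0, p6} and Q accepts in {q0, q1, q2, q4, q5, q6}. The reachable pairs whose P-component is accepting are (p0, q0), (p6, q2), (p6, q6); in each of them the Q-component is accepting too, so the product for L(P) \ L(Q) (P-component accepting, Q-component rejecting) has no reachable accepting pair and the difference is empty.
Hence every string in L(P) is also in L(Q).

Yes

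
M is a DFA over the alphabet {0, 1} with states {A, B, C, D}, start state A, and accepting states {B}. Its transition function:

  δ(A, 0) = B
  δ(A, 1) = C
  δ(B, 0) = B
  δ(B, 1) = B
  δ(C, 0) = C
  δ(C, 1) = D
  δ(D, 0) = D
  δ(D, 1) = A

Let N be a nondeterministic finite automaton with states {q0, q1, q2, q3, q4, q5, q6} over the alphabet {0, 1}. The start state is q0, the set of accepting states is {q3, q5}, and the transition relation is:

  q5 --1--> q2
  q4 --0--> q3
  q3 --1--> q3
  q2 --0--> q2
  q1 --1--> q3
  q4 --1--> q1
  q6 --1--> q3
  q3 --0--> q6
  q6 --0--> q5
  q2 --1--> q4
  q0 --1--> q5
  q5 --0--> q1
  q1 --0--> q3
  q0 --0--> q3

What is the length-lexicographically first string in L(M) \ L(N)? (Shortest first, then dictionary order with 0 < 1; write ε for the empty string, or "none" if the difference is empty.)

00

The string 00 is accepted by M but not by N.
No shorter string lies in the difference, and 00 is the lexicographically first length-2 string in L(M) \ L(N).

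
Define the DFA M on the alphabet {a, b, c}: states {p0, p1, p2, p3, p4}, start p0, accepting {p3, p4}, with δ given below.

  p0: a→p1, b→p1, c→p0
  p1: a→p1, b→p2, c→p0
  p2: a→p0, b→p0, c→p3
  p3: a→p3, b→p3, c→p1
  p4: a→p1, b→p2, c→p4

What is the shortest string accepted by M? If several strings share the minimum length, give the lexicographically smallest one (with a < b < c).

A breadth-first search from p0 reaches an accepting state first via the path p0 → p1 → p2 → p3 on input abc.
No string of length < 3 is accepted (BFS exhausts all shorter strings without reaching an accepting state), and abc is the lexicographically least accepting string of length 3.

abc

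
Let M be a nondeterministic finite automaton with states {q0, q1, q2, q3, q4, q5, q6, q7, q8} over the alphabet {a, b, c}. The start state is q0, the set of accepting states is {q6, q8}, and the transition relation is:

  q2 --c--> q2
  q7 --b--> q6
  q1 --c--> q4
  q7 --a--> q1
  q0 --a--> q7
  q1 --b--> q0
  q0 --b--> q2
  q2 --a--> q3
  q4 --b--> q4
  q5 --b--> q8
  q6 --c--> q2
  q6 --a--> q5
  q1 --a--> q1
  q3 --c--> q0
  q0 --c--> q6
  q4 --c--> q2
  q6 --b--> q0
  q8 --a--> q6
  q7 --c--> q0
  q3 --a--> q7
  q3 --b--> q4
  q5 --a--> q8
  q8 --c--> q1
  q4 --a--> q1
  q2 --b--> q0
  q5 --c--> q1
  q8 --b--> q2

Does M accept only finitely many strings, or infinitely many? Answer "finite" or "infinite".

State q0 is reachable from the start and can reach an accepting state, and it lies on the cycle q0 → q2 → q0.
Traversing that cycle any number of times yields accepted strings of unbounded length, so the language is infinite.

infinite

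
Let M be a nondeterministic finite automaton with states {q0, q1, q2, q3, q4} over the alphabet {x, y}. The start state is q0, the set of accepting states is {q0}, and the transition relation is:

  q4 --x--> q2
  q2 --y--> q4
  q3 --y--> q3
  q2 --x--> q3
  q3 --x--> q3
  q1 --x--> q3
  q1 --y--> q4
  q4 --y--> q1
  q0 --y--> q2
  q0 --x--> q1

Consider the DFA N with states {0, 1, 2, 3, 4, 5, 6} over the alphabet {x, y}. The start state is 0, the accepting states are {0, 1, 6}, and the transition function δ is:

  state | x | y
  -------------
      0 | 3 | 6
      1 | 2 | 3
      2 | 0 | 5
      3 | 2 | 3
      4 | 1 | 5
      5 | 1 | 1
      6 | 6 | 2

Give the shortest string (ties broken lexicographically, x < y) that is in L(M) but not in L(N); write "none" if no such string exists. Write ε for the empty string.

none

Exploring the product automaton M × N from the start pair (q0, 0), following both machines on each input symbol, reaches 20 state pairs: (q0, 0), (q1, 3), (q2, 6), (q3, 2), (q4, 3), (q3, 6), (q4, 2), (q3, 0), (q3, 5), (q2, 2), (q2, 0), (q1, 5), (q3, 3), (q3, 1), (q4, 5), (q4, 6), (q4, 1), (q2, 1), (q1, 1), (q1, 2).
M accepts in {q0} and N accepts in {0, 1, 6}. The reachable pairs whose M-component is accepting are (q0, 0); in each of them the N-component is accepting too, so the product for L(M) \ L(N) (M-component accepting, N-component rejecting) has no reachable accepting pair and the difference is empty.
So every string accepted by M is also accepted by N: L(M) \ L(N) = ∅ and there is no such string.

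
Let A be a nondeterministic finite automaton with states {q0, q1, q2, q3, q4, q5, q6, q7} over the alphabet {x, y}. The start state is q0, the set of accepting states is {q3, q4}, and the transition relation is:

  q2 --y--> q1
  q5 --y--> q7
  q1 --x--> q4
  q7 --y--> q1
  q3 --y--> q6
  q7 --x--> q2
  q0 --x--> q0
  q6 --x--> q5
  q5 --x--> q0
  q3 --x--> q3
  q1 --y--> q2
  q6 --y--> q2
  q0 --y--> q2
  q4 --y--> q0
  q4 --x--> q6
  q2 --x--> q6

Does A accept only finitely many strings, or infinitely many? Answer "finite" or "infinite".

State q0 is reachable from the start and can reach an accepting state, and it lies on the cycle q0 → q0.
Traversing that cycle any number of times yields accepted strings of unbounded length, so the language is infinite.

infinite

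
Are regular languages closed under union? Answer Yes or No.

Given DFAs for L₁ and L₂, run them in parallel: the product automaton on Q₁ × Q₂ that accepts when either component is accepting recognises L₁ ∪ L₂ (equivalently, R₁ | R₂ is a regular expression for it).
So the regular languages are closed under union.

Yes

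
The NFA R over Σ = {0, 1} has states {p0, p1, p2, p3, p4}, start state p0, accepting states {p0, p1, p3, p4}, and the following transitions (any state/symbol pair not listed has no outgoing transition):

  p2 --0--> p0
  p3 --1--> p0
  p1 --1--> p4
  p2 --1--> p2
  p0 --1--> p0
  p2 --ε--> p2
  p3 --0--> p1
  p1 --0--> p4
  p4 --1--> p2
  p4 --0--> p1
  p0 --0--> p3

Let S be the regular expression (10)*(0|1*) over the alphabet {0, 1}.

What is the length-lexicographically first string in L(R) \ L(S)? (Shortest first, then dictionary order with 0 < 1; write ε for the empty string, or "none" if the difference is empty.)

The string 00 is accepted by R but not by S.
No shorter string lies in the difference, and 00 is the lexicographically first length-2 string in L(R) \ L(S).

00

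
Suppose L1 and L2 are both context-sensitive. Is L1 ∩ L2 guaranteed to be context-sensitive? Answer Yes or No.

Yes

An LBA keeps a copy of the input on a second track, runs the LBA for L₁, and if that accepts restores the input and runs the LBA for L₂; linear space suffices, so L₁ ∩ L₂ is context-sensitive.
So the context-sensitive languages are closed under intersection.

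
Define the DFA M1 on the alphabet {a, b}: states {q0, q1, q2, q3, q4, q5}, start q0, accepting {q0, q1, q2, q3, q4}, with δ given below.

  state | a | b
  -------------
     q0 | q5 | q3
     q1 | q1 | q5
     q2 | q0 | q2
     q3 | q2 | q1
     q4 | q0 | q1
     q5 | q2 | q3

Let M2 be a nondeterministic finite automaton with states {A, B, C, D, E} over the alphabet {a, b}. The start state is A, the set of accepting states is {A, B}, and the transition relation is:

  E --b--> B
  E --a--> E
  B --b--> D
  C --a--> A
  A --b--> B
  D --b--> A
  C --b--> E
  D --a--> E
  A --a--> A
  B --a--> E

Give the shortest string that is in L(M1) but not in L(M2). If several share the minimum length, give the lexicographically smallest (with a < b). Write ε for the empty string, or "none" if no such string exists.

ba

The string ba is accepted by M1 but not by M2.
No shorter string lies in the difference, and ba is the lexicographically first length-2 string in L(M1) \ L(M2).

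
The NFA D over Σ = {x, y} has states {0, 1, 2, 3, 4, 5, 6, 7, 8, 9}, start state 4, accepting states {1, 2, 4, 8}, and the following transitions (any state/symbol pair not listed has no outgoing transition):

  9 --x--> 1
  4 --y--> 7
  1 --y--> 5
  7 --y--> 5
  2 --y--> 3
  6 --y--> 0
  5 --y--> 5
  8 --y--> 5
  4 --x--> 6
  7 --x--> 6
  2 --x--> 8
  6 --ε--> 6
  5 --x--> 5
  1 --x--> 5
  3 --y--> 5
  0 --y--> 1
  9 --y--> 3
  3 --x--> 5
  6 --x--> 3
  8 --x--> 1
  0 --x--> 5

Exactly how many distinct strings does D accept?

3

The useful subgraph on states {0, 1, 4, 6, 7} is acyclic, so L(D) is finite; the longest accepting path visits 5 useful states, giving maximum string length 4.
Counting accepting paths from 4 by length: 1 of length 0, 1 of length 3, 1 of length 4. Total 3.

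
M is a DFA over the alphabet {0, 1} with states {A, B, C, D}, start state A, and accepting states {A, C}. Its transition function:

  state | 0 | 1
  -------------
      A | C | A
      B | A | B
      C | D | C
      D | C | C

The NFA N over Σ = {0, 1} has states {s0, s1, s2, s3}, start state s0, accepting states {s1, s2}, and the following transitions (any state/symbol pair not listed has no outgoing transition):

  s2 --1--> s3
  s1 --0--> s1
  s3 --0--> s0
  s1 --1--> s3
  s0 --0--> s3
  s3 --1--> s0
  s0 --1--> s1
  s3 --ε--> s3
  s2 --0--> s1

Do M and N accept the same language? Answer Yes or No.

No

The empty string ε is accepted by M but rejected by N.
So L(M) ≠ L(N).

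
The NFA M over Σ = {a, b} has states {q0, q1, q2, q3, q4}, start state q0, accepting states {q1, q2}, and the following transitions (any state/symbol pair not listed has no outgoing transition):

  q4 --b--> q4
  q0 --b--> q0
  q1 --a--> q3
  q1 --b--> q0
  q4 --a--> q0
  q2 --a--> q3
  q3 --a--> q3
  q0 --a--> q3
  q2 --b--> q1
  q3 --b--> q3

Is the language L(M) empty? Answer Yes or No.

Yes

The states reachable from the start state are {q0, q3}.
None of the accepting states {q1, q2} is reachable, so no string is accepted and L(M) = ∅.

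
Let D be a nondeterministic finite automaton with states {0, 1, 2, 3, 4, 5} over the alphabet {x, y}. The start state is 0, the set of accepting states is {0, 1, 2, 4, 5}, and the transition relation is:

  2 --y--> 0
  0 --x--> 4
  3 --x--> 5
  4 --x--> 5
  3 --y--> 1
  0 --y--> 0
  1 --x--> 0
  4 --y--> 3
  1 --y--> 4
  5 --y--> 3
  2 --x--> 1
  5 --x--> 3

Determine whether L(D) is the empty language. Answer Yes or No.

The empty string ε is accepted: the run 0 ends in the accepting state 0.
Since at least one string is accepted, L(D) is not empty.

No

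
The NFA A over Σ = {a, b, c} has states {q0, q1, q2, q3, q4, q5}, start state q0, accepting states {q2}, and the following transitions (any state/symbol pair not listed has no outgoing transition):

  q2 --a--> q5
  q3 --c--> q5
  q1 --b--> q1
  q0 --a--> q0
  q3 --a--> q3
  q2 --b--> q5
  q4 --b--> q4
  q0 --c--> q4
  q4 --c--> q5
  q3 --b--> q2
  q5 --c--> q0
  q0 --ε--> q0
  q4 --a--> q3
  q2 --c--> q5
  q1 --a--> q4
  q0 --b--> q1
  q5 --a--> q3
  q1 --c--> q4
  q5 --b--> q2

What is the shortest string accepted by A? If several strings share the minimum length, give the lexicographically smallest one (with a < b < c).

A breadth-first search from q0 reaches an accepting state first via the path q0 → q4 → q3 → q2 on input cab.
No string of length < 3 is accepted (BFS exhausts all shorter strings without reaching an accepting state), and cab is the lexicographically least accepting string of length 3.

cab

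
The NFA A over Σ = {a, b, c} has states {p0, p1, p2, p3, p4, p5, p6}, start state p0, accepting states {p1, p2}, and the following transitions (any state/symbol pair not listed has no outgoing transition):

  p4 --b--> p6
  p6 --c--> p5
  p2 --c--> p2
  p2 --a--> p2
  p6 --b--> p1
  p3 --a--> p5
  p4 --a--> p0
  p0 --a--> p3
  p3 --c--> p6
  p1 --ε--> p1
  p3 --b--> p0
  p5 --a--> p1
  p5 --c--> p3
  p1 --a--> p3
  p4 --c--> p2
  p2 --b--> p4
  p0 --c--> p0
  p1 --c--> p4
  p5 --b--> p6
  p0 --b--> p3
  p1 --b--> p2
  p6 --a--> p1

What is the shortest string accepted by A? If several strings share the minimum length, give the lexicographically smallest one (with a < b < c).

aaa

A breadth-first search from p0 reaches an accepting state first via the path p0 → p3 → p5 → p1 on input aaa.
No string of length < 3 is accepted (BFS exhausts all shorter strings without reaching an accepting state), and aaa is the lexicographically least accepting string of length 3.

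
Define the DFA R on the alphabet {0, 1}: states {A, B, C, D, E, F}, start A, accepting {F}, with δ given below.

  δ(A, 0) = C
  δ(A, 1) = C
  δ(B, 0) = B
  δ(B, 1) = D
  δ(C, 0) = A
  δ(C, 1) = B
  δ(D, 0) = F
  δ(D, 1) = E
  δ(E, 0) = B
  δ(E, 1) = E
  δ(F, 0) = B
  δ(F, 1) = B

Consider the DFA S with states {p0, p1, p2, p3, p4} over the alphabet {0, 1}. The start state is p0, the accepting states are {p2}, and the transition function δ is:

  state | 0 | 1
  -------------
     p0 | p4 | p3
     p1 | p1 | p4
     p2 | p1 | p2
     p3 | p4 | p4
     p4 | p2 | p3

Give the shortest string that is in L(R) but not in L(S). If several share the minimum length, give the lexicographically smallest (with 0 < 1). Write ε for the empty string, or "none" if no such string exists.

1110

The string 1110 is accepted by R but not by S.
No shorter string lies in the difference, and 1110 is the lexicographically first length-4 string in L(R) \ L(S).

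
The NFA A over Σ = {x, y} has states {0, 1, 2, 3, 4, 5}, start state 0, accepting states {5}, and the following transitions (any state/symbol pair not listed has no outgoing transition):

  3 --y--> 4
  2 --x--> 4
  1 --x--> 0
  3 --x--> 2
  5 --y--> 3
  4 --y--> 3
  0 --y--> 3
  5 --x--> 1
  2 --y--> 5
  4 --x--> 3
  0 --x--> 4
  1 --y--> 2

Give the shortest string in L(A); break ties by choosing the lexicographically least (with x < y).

yxy

A breadth-first search from 0 reaches an accepting state first via the path 0 → 3 → 2 → 5 on input yxy.
No string of length < 3 is accepted (BFS exhausts all shorter strings without reaching an accepting state), and yxy is the lexicographically least accepting string of length 3.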